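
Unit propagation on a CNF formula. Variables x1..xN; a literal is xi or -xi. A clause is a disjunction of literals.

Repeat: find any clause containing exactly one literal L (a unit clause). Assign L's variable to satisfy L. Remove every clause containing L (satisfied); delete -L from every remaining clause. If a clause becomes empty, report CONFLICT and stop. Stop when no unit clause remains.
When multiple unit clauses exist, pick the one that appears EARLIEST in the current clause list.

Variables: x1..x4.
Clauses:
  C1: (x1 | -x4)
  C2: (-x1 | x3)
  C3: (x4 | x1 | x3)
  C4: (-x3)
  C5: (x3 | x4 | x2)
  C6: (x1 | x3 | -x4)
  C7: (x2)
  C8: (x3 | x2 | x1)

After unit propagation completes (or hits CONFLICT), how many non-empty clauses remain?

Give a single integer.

Answer: 3

Derivation:
unit clause [-3] forces x3=F; simplify:
  drop 3 from [-1, 3] -> [-1]
  drop 3 from [4, 1, 3] -> [4, 1]
  drop 3 from [3, 4, 2] -> [4, 2]
  drop 3 from [1, 3, -4] -> [1, -4]
  drop 3 from [3, 2, 1] -> [2, 1]
  satisfied 1 clause(s); 7 remain; assigned so far: [3]
unit clause [-1] forces x1=F; simplify:
  drop 1 from [1, -4] -> [-4]
  drop 1 from [4, 1] -> [4]
  drop 1 from [1, -4] -> [-4]
  drop 1 from [2, 1] -> [2]
  satisfied 1 clause(s); 6 remain; assigned so far: [1, 3]
unit clause [-4] forces x4=F; simplify:
  drop 4 from [4] -> [] (empty!)
  drop 4 from [4, 2] -> [2]
  satisfied 2 clause(s); 4 remain; assigned so far: [1, 3, 4]
CONFLICT (empty clause)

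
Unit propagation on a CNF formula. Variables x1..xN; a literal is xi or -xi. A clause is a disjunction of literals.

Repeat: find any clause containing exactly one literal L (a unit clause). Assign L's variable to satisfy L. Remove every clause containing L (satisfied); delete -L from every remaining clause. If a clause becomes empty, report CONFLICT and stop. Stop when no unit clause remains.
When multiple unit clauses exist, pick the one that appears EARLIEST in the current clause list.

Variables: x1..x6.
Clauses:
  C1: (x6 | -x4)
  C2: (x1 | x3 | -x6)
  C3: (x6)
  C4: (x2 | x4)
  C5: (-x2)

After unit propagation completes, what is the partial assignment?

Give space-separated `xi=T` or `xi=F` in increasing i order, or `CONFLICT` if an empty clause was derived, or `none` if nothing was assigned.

unit clause [6] forces x6=T; simplify:
  drop -6 from [1, 3, -6] -> [1, 3]
  satisfied 2 clause(s); 3 remain; assigned so far: [6]
unit clause [-2] forces x2=F; simplify:
  drop 2 from [2, 4] -> [4]
  satisfied 1 clause(s); 2 remain; assigned so far: [2, 6]
unit clause [4] forces x4=T; simplify:
  satisfied 1 clause(s); 1 remain; assigned so far: [2, 4, 6]

Answer: x2=F x4=T x6=T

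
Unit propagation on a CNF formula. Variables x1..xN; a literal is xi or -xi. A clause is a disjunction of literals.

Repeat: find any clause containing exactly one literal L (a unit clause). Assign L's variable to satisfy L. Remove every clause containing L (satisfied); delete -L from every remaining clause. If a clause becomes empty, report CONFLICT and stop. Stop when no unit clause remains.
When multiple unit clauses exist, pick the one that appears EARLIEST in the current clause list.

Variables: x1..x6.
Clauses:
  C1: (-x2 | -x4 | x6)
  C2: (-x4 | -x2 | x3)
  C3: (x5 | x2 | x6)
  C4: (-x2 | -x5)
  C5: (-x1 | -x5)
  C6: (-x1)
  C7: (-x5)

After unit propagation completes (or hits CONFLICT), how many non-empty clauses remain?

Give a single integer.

Answer: 3

Derivation:
unit clause [-1] forces x1=F; simplify:
  satisfied 2 clause(s); 5 remain; assigned so far: [1]
unit clause [-5] forces x5=F; simplify:
  drop 5 from [5, 2, 6] -> [2, 6]
  satisfied 2 clause(s); 3 remain; assigned so far: [1, 5]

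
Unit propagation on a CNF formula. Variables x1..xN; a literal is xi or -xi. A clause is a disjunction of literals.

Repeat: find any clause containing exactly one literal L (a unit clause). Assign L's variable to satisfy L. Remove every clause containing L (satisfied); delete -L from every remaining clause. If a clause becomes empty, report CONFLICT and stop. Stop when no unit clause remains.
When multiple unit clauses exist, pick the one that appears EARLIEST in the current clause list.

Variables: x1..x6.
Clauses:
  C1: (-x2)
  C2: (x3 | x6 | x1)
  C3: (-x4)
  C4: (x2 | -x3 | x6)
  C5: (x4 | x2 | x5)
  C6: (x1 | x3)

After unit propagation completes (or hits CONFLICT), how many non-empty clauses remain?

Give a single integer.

unit clause [-2] forces x2=F; simplify:
  drop 2 from [2, -3, 6] -> [-3, 6]
  drop 2 from [4, 2, 5] -> [4, 5]
  satisfied 1 clause(s); 5 remain; assigned so far: [2]
unit clause [-4] forces x4=F; simplify:
  drop 4 from [4, 5] -> [5]
  satisfied 1 clause(s); 4 remain; assigned so far: [2, 4]
unit clause [5] forces x5=T; simplify:
  satisfied 1 clause(s); 3 remain; assigned so far: [2, 4, 5]

Answer: 3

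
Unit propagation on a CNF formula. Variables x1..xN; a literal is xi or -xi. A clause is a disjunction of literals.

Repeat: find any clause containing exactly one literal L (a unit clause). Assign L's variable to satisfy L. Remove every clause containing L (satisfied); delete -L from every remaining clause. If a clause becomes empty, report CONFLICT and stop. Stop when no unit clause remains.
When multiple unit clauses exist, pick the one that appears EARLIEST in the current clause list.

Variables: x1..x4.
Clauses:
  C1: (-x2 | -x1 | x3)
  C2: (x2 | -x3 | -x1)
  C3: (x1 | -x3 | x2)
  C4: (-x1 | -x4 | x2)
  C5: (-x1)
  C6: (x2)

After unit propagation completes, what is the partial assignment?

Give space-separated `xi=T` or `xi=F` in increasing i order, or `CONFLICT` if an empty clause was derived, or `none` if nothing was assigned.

unit clause [-1] forces x1=F; simplify:
  drop 1 from [1, -3, 2] -> [-3, 2]
  satisfied 4 clause(s); 2 remain; assigned so far: [1]
unit clause [2] forces x2=T; simplify:
  satisfied 2 clause(s); 0 remain; assigned so far: [1, 2]

Answer: x1=F x2=T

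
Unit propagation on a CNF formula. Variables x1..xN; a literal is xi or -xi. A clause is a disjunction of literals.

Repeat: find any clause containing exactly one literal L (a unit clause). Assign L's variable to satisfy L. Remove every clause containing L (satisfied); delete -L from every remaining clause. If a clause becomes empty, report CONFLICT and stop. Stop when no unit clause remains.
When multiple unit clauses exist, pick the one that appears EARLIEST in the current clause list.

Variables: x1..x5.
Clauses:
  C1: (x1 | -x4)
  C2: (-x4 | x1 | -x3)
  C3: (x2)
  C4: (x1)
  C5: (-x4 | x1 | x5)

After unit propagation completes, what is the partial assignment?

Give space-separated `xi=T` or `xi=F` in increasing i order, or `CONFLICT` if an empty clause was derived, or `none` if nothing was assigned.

Answer: x1=T x2=T

Derivation:
unit clause [2] forces x2=T; simplify:
  satisfied 1 clause(s); 4 remain; assigned so far: [2]
unit clause [1] forces x1=T; simplify:
  satisfied 4 clause(s); 0 remain; assigned so far: [1, 2]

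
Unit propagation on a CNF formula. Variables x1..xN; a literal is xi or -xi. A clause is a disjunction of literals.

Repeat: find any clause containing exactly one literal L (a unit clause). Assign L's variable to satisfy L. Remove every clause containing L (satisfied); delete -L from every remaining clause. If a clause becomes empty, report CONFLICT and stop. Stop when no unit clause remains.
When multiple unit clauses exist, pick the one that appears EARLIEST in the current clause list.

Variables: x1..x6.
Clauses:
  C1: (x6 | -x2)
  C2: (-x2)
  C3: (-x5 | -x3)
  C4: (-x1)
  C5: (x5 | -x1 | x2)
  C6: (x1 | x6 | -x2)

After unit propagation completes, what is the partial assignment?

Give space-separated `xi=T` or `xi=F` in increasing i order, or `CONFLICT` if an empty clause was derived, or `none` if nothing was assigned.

Answer: x1=F x2=F

Derivation:
unit clause [-2] forces x2=F; simplify:
  drop 2 from [5, -1, 2] -> [5, -1]
  satisfied 3 clause(s); 3 remain; assigned so far: [2]
unit clause [-1] forces x1=F; simplify:
  satisfied 2 clause(s); 1 remain; assigned so far: [1, 2]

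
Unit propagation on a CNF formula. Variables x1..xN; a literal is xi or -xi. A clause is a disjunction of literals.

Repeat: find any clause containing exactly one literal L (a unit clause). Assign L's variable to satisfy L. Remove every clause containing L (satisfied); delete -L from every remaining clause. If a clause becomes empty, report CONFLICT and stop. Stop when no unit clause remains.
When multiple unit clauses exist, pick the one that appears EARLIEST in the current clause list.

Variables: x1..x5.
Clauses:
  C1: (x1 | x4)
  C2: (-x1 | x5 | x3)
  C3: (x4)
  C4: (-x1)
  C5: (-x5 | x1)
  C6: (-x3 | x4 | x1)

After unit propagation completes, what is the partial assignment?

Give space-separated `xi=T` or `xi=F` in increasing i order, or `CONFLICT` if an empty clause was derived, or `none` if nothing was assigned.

unit clause [4] forces x4=T; simplify:
  satisfied 3 clause(s); 3 remain; assigned so far: [4]
unit clause [-1] forces x1=F; simplify:
  drop 1 from [-5, 1] -> [-5]
  satisfied 2 clause(s); 1 remain; assigned so far: [1, 4]
unit clause [-5] forces x5=F; simplify:
  satisfied 1 clause(s); 0 remain; assigned so far: [1, 4, 5]

Answer: x1=F x4=T x5=F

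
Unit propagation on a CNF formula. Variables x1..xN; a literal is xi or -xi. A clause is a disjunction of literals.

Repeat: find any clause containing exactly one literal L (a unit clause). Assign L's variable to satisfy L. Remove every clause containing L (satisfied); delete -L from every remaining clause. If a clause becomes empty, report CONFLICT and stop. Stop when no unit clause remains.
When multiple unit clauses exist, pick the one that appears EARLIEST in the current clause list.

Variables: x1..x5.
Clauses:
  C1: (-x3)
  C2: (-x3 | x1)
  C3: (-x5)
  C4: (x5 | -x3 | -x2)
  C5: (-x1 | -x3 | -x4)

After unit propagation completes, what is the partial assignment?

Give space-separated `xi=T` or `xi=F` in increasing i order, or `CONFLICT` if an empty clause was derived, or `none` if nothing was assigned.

unit clause [-3] forces x3=F; simplify:
  satisfied 4 clause(s); 1 remain; assigned so far: [3]
unit clause [-5] forces x5=F; simplify:
  satisfied 1 clause(s); 0 remain; assigned so far: [3, 5]

Answer: x3=F x5=F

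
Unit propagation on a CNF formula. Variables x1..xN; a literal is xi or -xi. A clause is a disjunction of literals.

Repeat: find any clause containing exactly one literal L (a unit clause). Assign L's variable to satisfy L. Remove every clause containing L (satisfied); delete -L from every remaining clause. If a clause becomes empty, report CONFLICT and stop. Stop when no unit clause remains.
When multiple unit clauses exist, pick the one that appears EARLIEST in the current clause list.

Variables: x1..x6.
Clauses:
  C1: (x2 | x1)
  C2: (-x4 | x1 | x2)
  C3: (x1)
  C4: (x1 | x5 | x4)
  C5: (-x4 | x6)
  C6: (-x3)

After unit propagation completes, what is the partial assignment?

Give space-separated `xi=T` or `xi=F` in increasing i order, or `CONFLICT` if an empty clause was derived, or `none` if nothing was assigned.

unit clause [1] forces x1=T; simplify:
  satisfied 4 clause(s); 2 remain; assigned so far: [1]
unit clause [-3] forces x3=F; simplify:
  satisfied 1 clause(s); 1 remain; assigned so far: [1, 3]

Answer: x1=T x3=F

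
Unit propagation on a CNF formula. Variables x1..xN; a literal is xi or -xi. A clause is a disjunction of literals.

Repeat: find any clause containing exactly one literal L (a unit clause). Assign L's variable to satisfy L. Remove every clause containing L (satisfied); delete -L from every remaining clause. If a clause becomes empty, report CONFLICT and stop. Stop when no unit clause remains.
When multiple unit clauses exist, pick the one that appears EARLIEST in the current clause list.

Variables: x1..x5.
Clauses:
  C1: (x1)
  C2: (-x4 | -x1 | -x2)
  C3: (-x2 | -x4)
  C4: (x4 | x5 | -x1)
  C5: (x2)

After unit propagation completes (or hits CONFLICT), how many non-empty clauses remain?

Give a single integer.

Answer: 0

Derivation:
unit clause [1] forces x1=T; simplify:
  drop -1 from [-4, -1, -2] -> [-4, -2]
  drop -1 from [4, 5, -1] -> [4, 5]
  satisfied 1 clause(s); 4 remain; assigned so far: [1]
unit clause [2] forces x2=T; simplify:
  drop -2 from [-4, -2] -> [-4]
  drop -2 from [-2, -4] -> [-4]
  satisfied 1 clause(s); 3 remain; assigned so far: [1, 2]
unit clause [-4] forces x4=F; simplify:
  drop 4 from [4, 5] -> [5]
  satisfied 2 clause(s); 1 remain; assigned so far: [1, 2, 4]
unit clause [5] forces x5=T; simplify:
  satisfied 1 clause(s); 0 remain; assigned so far: [1, 2, 4, 5]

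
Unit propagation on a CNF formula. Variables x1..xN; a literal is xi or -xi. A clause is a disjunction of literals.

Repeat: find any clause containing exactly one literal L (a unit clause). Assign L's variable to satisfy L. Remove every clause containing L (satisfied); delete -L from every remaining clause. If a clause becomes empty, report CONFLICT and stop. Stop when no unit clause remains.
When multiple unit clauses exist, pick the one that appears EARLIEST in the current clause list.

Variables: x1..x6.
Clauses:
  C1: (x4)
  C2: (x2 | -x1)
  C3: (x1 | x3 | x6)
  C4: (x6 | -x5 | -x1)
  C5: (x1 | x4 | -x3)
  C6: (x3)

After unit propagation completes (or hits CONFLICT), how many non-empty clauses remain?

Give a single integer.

Answer: 2

Derivation:
unit clause [4] forces x4=T; simplify:
  satisfied 2 clause(s); 4 remain; assigned so far: [4]
unit clause [3] forces x3=T; simplify:
  satisfied 2 clause(s); 2 remain; assigned so far: [3, 4]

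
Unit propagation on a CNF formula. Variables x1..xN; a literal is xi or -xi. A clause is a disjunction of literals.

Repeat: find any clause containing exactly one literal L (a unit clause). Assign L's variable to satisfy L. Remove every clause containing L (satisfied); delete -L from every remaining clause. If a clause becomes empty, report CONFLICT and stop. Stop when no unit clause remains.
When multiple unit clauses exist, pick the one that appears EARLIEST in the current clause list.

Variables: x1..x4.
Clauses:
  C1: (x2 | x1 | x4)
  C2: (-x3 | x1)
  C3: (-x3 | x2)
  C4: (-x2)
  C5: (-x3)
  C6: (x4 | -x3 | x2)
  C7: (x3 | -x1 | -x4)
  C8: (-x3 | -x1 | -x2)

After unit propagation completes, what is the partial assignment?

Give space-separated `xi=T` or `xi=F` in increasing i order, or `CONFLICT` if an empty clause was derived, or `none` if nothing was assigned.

unit clause [-2] forces x2=F; simplify:
  drop 2 from [2, 1, 4] -> [1, 4]
  drop 2 from [-3, 2] -> [-3]
  drop 2 from [4, -3, 2] -> [4, -3]
  satisfied 2 clause(s); 6 remain; assigned so far: [2]
unit clause [-3] forces x3=F; simplify:
  drop 3 from [3, -1, -4] -> [-1, -4]
  satisfied 4 clause(s); 2 remain; assigned so far: [2, 3]

Answer: x2=F x3=F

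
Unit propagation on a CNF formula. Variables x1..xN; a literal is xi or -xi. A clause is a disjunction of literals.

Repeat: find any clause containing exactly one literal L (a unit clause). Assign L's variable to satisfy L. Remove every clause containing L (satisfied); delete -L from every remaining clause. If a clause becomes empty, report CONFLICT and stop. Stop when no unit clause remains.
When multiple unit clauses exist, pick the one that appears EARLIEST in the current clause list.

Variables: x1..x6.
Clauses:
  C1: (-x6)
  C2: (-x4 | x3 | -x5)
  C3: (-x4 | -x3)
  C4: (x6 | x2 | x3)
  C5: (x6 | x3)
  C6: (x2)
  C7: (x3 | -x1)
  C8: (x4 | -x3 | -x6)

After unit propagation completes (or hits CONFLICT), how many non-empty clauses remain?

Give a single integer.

unit clause [-6] forces x6=F; simplify:
  drop 6 from [6, 2, 3] -> [2, 3]
  drop 6 from [6, 3] -> [3]
  satisfied 2 clause(s); 6 remain; assigned so far: [6]
unit clause [3] forces x3=T; simplify:
  drop -3 from [-4, -3] -> [-4]
  satisfied 4 clause(s); 2 remain; assigned so far: [3, 6]
unit clause [-4] forces x4=F; simplify:
  satisfied 1 clause(s); 1 remain; assigned so far: [3, 4, 6]
unit clause [2] forces x2=T; simplify:
  satisfied 1 clause(s); 0 remain; assigned so far: [2, 3, 4, 6]

Answer: 0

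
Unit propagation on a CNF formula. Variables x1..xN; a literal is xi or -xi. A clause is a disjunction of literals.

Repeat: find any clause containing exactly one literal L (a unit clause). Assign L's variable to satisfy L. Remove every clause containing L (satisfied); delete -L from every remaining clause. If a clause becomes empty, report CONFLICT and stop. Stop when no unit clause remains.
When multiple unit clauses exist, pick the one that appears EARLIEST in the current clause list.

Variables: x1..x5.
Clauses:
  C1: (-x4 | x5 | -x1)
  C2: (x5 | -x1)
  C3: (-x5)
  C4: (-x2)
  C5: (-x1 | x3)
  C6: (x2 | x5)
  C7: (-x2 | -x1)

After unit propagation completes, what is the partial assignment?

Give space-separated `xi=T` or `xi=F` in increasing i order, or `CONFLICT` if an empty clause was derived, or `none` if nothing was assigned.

Answer: CONFLICT

Derivation:
unit clause [-5] forces x5=F; simplify:
  drop 5 from [-4, 5, -1] -> [-4, -1]
  drop 5 from [5, -1] -> [-1]
  drop 5 from [2, 5] -> [2]
  satisfied 1 clause(s); 6 remain; assigned so far: [5]
unit clause [-1] forces x1=F; simplify:
  satisfied 4 clause(s); 2 remain; assigned so far: [1, 5]
unit clause [-2] forces x2=F; simplify:
  drop 2 from [2] -> [] (empty!)
  satisfied 1 clause(s); 1 remain; assigned so far: [1, 2, 5]
CONFLICT (empty clause)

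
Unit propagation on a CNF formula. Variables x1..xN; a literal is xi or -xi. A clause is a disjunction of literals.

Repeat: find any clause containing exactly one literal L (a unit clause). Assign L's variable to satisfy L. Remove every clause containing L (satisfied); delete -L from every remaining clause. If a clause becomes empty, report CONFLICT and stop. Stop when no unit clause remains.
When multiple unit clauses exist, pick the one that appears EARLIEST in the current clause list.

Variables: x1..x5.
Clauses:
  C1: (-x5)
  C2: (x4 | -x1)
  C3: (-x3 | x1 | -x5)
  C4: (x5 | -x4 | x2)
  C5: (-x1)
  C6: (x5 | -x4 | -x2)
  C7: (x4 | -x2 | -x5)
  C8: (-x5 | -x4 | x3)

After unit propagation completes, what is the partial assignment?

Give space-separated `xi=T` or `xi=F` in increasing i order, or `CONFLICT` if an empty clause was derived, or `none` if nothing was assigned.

unit clause [-5] forces x5=F; simplify:
  drop 5 from [5, -4, 2] -> [-4, 2]
  drop 5 from [5, -4, -2] -> [-4, -2]
  satisfied 4 clause(s); 4 remain; assigned so far: [5]
unit clause [-1] forces x1=F; simplify:
  satisfied 2 clause(s); 2 remain; assigned so far: [1, 5]

Answer: x1=F x5=F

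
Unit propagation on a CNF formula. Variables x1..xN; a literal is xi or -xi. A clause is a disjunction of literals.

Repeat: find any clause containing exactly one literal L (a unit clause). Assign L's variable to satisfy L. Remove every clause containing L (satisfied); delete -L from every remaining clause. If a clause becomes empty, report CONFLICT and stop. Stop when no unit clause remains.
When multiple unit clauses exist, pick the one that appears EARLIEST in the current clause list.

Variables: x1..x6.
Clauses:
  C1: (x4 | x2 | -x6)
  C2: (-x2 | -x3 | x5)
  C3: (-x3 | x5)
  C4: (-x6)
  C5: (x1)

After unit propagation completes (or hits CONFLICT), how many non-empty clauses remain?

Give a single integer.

unit clause [-6] forces x6=F; simplify:
  satisfied 2 clause(s); 3 remain; assigned so far: [6]
unit clause [1] forces x1=T; simplify:
  satisfied 1 clause(s); 2 remain; assigned so far: [1, 6]

Answer: 2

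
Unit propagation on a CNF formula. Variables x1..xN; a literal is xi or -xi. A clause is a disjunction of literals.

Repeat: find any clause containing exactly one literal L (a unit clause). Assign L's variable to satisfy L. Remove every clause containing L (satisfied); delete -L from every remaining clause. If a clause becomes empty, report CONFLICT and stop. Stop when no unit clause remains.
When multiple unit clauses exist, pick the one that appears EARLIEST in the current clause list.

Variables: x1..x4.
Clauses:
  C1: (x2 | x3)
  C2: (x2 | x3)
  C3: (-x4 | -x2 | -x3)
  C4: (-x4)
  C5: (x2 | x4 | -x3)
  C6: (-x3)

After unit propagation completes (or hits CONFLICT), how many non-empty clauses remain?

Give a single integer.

unit clause [-4] forces x4=F; simplify:
  drop 4 from [2, 4, -3] -> [2, -3]
  satisfied 2 clause(s); 4 remain; assigned so far: [4]
unit clause [-3] forces x3=F; simplify:
  drop 3 from [2, 3] -> [2]
  drop 3 from [2, 3] -> [2]
  satisfied 2 clause(s); 2 remain; assigned so far: [3, 4]
unit clause [2] forces x2=T; simplify:
  satisfied 2 clause(s); 0 remain; assigned so far: [2, 3, 4]

Answer: 0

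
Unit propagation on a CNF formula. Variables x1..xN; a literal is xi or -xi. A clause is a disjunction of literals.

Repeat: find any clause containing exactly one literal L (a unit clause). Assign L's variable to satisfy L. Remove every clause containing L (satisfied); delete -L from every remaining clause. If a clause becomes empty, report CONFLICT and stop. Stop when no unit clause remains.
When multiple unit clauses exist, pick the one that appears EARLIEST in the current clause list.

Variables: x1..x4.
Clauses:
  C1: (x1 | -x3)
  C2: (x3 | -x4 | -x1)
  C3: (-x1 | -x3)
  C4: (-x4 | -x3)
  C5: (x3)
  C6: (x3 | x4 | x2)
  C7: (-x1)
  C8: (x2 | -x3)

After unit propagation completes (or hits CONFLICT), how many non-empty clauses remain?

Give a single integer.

unit clause [3] forces x3=T; simplify:
  drop -3 from [1, -3] -> [1]
  drop -3 from [-1, -3] -> [-1]
  drop -3 from [-4, -3] -> [-4]
  drop -3 from [2, -3] -> [2]
  satisfied 3 clause(s); 5 remain; assigned so far: [3]
unit clause [1] forces x1=T; simplify:
  drop -1 from [-1] -> [] (empty!)
  drop -1 from [-1] -> [] (empty!)
  satisfied 1 clause(s); 4 remain; assigned so far: [1, 3]
CONFLICT (empty clause)

Answer: 2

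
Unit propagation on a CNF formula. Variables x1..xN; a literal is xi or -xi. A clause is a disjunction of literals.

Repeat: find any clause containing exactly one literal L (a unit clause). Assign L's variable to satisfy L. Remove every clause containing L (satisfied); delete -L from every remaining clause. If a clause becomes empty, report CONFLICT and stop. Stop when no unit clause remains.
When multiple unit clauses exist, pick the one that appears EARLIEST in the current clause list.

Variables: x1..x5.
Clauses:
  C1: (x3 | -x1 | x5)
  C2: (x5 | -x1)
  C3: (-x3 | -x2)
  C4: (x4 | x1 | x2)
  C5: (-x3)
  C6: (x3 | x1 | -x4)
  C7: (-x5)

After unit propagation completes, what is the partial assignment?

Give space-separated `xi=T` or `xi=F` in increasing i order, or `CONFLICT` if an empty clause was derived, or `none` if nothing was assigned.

unit clause [-3] forces x3=F; simplify:
  drop 3 from [3, -1, 5] -> [-1, 5]
  drop 3 from [3, 1, -4] -> [1, -4]
  satisfied 2 clause(s); 5 remain; assigned so far: [3]
unit clause [-5] forces x5=F; simplify:
  drop 5 from [-1, 5] -> [-1]
  drop 5 from [5, -1] -> [-1]
  satisfied 1 clause(s); 4 remain; assigned so far: [3, 5]
unit clause [-1] forces x1=F; simplify:
  drop 1 from [4, 1, 2] -> [4, 2]
  drop 1 from [1, -4] -> [-4]
  satisfied 2 clause(s); 2 remain; assigned so far: [1, 3, 5]
unit clause [-4] forces x4=F; simplify:
  drop 4 from [4, 2] -> [2]
  satisfied 1 clause(s); 1 remain; assigned so far: [1, 3, 4, 5]
unit clause [2] forces x2=T; simplify:
  satisfied 1 clause(s); 0 remain; assigned so far: [1, 2, 3, 4, 5]

Answer: x1=F x2=T x3=F x4=F x5=F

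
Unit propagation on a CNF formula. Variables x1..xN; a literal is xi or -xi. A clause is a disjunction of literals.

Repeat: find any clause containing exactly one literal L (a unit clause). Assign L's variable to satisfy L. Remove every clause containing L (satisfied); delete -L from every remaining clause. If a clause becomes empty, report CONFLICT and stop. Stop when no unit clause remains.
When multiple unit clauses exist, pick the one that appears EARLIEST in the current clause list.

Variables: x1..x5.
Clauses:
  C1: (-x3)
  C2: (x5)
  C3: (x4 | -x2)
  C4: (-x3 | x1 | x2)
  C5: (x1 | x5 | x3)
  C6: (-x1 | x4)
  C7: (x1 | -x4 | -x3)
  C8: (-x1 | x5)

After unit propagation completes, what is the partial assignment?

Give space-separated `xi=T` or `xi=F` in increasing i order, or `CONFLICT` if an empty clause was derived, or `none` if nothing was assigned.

unit clause [-3] forces x3=F; simplify:
  drop 3 from [1, 5, 3] -> [1, 5]
  satisfied 3 clause(s); 5 remain; assigned so far: [3]
unit clause [5] forces x5=T; simplify:
  satisfied 3 clause(s); 2 remain; assigned so far: [3, 5]

Answer: x3=F x5=T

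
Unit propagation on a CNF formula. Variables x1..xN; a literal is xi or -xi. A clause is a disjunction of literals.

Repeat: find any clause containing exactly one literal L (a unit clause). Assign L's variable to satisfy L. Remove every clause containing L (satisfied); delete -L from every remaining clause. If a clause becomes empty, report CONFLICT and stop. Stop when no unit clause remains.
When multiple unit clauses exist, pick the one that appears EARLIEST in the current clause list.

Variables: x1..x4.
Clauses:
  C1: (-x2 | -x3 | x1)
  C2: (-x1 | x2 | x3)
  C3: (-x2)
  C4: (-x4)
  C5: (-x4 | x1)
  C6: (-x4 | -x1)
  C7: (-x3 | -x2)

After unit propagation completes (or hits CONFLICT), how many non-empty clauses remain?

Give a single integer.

Answer: 1

Derivation:
unit clause [-2] forces x2=F; simplify:
  drop 2 from [-1, 2, 3] -> [-1, 3]
  satisfied 3 clause(s); 4 remain; assigned so far: [2]
unit clause [-4] forces x4=F; simplify:
  satisfied 3 clause(s); 1 remain; assigned so far: [2, 4]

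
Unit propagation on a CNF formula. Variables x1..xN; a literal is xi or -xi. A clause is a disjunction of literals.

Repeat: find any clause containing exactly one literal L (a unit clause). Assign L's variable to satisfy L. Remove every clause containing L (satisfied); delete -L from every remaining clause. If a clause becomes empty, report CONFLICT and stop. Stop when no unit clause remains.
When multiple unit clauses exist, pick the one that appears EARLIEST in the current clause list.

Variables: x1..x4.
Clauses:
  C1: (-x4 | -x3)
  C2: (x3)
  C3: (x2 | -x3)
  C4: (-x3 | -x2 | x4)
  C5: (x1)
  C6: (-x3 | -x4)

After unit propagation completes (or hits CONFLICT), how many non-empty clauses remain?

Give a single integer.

Answer: 1

Derivation:
unit clause [3] forces x3=T; simplify:
  drop -3 from [-4, -3] -> [-4]
  drop -3 from [2, -3] -> [2]
  drop -3 from [-3, -2, 4] -> [-2, 4]
  drop -3 from [-3, -4] -> [-4]
  satisfied 1 clause(s); 5 remain; assigned so far: [3]
unit clause [-4] forces x4=F; simplify:
  drop 4 from [-2, 4] -> [-2]
  satisfied 2 clause(s); 3 remain; assigned so far: [3, 4]
unit clause [2] forces x2=T; simplify:
  drop -2 from [-2] -> [] (empty!)
  satisfied 1 clause(s); 2 remain; assigned so far: [2, 3, 4]
CONFLICT (empty clause)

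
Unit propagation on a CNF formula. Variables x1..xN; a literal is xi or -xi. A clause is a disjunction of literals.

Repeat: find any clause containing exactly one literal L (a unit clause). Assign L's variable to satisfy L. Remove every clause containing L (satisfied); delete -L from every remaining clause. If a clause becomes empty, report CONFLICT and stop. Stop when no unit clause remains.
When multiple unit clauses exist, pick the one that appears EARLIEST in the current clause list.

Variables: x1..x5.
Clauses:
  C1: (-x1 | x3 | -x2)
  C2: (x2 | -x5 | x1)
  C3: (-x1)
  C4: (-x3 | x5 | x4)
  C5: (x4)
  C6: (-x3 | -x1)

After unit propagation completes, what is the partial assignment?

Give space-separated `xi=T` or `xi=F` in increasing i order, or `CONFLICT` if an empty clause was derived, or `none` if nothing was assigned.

Answer: x1=F x4=T

Derivation:
unit clause [-1] forces x1=F; simplify:
  drop 1 from [2, -5, 1] -> [2, -5]
  satisfied 3 clause(s); 3 remain; assigned so far: [1]
unit clause [4] forces x4=T; simplify:
  satisfied 2 clause(s); 1 remain; assigned so far: [1, 4]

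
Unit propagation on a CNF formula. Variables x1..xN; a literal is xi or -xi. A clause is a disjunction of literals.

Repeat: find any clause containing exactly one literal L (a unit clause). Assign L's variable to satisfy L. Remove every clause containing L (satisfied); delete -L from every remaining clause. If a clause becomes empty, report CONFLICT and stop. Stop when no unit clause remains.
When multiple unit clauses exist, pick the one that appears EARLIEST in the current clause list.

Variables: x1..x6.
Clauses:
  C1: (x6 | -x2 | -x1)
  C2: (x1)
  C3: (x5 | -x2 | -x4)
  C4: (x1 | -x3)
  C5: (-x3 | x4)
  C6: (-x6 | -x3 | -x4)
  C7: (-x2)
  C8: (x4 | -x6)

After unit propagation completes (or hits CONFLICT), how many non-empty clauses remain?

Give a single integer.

Answer: 3

Derivation:
unit clause [1] forces x1=T; simplify:
  drop -1 from [6, -2, -1] -> [6, -2]
  satisfied 2 clause(s); 6 remain; assigned so far: [1]
unit clause [-2] forces x2=F; simplify:
  satisfied 3 clause(s); 3 remain; assigned so far: [1, 2]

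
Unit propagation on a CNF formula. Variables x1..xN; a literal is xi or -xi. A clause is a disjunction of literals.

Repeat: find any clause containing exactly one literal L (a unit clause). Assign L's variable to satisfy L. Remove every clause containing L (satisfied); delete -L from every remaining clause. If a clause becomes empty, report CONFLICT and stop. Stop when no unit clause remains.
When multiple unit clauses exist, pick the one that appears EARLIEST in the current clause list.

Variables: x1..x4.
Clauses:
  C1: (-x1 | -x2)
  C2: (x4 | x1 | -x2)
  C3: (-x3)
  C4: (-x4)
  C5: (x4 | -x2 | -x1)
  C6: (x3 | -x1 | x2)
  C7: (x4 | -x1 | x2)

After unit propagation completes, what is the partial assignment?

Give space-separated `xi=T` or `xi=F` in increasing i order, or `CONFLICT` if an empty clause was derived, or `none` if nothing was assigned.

Answer: x3=F x4=F

Derivation:
unit clause [-3] forces x3=F; simplify:
  drop 3 from [3, -1, 2] -> [-1, 2]
  satisfied 1 clause(s); 6 remain; assigned so far: [3]
unit clause [-4] forces x4=F; simplify:
  drop 4 from [4, 1, -2] -> [1, -2]
  drop 4 from [4, -2, -1] -> [-2, -1]
  drop 4 from [4, -1, 2] -> [-1, 2]
  satisfied 1 clause(s); 5 remain; assigned so far: [3, 4]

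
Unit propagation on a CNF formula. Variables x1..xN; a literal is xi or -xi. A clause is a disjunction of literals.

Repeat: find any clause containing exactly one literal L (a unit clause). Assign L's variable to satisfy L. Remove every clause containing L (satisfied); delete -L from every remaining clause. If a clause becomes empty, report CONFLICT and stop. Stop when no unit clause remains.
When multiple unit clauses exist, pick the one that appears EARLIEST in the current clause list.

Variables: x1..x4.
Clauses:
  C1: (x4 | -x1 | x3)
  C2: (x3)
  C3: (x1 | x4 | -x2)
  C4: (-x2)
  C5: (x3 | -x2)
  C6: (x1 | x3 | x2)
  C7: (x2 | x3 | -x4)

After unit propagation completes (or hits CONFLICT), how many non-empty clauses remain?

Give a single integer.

unit clause [3] forces x3=T; simplify:
  satisfied 5 clause(s); 2 remain; assigned so far: [3]
unit clause [-2] forces x2=F; simplify:
  satisfied 2 clause(s); 0 remain; assigned so far: [2, 3]

Answer: 0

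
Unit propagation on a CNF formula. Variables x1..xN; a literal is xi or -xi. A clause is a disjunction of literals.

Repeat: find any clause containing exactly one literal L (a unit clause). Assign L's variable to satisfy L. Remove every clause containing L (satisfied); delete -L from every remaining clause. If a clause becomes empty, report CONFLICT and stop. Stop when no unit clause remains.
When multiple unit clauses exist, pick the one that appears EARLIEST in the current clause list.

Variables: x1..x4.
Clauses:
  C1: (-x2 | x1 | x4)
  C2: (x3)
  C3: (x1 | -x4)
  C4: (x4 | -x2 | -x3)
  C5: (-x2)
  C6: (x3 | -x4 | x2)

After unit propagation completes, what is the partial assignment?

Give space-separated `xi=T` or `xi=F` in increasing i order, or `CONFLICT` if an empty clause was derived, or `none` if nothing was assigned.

Answer: x2=F x3=T

Derivation:
unit clause [3] forces x3=T; simplify:
  drop -3 from [4, -2, -3] -> [4, -2]
  satisfied 2 clause(s); 4 remain; assigned so far: [3]
unit clause [-2] forces x2=F; simplify:
  satisfied 3 clause(s); 1 remain; assigned so far: [2, 3]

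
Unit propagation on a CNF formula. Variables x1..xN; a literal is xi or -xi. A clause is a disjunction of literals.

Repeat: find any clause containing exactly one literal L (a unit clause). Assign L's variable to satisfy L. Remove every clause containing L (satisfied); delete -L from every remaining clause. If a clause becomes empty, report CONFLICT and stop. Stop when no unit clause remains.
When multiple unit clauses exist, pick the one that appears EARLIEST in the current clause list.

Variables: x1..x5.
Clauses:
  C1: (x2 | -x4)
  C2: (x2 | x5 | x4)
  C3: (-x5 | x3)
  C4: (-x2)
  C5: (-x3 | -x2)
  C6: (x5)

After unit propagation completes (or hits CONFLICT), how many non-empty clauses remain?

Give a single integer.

unit clause [-2] forces x2=F; simplify:
  drop 2 from [2, -4] -> [-4]
  drop 2 from [2, 5, 4] -> [5, 4]
  satisfied 2 clause(s); 4 remain; assigned so far: [2]
unit clause [-4] forces x4=F; simplify:
  drop 4 from [5, 4] -> [5]
  satisfied 1 clause(s); 3 remain; assigned so far: [2, 4]
unit clause [5] forces x5=T; simplify:
  drop -5 from [-5, 3] -> [3]
  satisfied 2 clause(s); 1 remain; assigned so far: [2, 4, 5]
unit clause [3] forces x3=T; simplify:
  satisfied 1 clause(s); 0 remain; assigned so far: [2, 3, 4, 5]

Answer: 0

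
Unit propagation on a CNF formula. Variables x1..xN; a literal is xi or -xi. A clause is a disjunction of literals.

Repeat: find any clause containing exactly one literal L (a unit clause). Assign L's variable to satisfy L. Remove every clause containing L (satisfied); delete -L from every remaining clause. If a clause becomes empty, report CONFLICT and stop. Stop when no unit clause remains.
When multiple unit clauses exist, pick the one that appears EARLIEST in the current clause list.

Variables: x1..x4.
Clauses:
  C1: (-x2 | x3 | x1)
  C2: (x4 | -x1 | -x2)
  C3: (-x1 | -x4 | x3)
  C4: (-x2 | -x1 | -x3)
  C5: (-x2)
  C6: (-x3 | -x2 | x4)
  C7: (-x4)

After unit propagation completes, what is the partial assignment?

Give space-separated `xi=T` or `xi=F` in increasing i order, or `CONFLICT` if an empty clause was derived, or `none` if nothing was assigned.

Answer: x2=F x4=F

Derivation:
unit clause [-2] forces x2=F; simplify:
  satisfied 5 clause(s); 2 remain; assigned so far: [2]
unit clause [-4] forces x4=F; simplify:
  satisfied 2 clause(s); 0 remain; assigned so far: [2, 4]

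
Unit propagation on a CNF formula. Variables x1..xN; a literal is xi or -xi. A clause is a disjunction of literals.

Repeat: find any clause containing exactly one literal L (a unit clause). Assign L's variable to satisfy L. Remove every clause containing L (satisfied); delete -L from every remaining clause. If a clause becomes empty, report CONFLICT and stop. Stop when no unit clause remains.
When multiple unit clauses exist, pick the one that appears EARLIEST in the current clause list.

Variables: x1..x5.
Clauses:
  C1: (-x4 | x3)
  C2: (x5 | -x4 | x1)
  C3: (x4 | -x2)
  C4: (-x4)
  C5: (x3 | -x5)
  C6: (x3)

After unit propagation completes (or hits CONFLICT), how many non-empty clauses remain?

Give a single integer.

Answer: 0

Derivation:
unit clause [-4] forces x4=F; simplify:
  drop 4 from [4, -2] -> [-2]
  satisfied 3 clause(s); 3 remain; assigned so far: [4]
unit clause [-2] forces x2=F; simplify:
  satisfied 1 clause(s); 2 remain; assigned so far: [2, 4]
unit clause [3] forces x3=T; simplify:
  satisfied 2 clause(s); 0 remain; assigned so far: [2, 3, 4]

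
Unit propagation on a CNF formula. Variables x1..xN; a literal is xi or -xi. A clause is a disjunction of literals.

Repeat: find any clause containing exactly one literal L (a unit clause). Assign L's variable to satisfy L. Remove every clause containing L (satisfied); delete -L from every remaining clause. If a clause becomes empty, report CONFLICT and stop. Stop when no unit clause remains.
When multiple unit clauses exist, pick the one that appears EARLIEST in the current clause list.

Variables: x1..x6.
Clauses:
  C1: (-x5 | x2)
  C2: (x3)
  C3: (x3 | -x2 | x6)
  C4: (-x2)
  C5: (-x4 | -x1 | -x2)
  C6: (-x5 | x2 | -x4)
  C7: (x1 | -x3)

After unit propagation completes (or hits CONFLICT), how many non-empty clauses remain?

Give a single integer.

unit clause [3] forces x3=T; simplify:
  drop -3 from [1, -3] -> [1]
  satisfied 2 clause(s); 5 remain; assigned so far: [3]
unit clause [-2] forces x2=F; simplify:
  drop 2 from [-5, 2] -> [-5]
  drop 2 from [-5, 2, -4] -> [-5, -4]
  satisfied 2 clause(s); 3 remain; assigned so far: [2, 3]
unit clause [-5] forces x5=F; simplify:
  satisfied 2 clause(s); 1 remain; assigned so far: [2, 3, 5]
unit clause [1] forces x1=T; simplify:
  satisfied 1 clause(s); 0 remain; assigned so far: [1, 2, 3, 5]

Answer: 0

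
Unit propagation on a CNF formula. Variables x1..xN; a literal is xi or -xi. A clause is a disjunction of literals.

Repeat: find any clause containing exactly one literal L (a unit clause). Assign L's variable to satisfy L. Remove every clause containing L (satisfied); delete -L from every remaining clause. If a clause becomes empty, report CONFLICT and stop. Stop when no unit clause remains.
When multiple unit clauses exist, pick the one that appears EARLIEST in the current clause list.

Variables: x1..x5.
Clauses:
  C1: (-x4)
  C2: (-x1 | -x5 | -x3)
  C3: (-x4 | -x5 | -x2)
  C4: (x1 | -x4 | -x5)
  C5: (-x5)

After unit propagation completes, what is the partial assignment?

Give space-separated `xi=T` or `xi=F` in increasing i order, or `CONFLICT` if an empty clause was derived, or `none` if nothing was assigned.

unit clause [-4] forces x4=F; simplify:
  satisfied 3 clause(s); 2 remain; assigned so far: [4]
unit clause [-5] forces x5=F; simplify:
  satisfied 2 clause(s); 0 remain; assigned so far: [4, 5]

Answer: x4=F x5=F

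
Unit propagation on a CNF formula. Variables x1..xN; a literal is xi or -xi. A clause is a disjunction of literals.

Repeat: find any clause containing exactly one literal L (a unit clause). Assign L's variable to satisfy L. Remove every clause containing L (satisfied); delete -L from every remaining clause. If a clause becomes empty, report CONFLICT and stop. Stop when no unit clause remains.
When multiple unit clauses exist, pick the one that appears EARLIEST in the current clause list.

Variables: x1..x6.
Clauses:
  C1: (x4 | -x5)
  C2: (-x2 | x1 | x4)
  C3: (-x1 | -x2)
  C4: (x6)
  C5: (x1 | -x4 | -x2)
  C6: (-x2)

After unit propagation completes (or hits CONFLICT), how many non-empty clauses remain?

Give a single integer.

unit clause [6] forces x6=T; simplify:
  satisfied 1 clause(s); 5 remain; assigned so far: [6]
unit clause [-2] forces x2=F; simplify:
  satisfied 4 clause(s); 1 remain; assigned so far: [2, 6]

Answer: 1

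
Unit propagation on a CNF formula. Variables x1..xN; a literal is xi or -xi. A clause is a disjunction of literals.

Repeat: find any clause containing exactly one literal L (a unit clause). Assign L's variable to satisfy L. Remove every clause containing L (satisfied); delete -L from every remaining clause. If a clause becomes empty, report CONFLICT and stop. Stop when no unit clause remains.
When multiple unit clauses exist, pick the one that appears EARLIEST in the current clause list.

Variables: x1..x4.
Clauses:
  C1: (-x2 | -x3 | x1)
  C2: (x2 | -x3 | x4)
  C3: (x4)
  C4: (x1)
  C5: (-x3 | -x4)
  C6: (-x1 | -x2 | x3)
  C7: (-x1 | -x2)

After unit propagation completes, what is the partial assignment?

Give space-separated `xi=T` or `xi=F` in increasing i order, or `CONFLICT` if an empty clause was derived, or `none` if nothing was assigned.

Answer: x1=T x2=F x3=F x4=T

Derivation:
unit clause [4] forces x4=T; simplify:
  drop -4 from [-3, -4] -> [-3]
  satisfied 2 clause(s); 5 remain; assigned so far: [4]
unit clause [1] forces x1=T; simplify:
  drop -1 from [-1, -2, 3] -> [-2, 3]
  drop -1 from [-1, -2] -> [-2]
  satisfied 2 clause(s); 3 remain; assigned so far: [1, 4]
unit clause [-3] forces x3=F; simplify:
  drop 3 from [-2, 3] -> [-2]
  satisfied 1 clause(s); 2 remain; assigned so far: [1, 3, 4]
unit clause [-2] forces x2=F; simplify:
  satisfied 2 clause(s); 0 remain; assigned so far: [1, 2, 3, 4]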